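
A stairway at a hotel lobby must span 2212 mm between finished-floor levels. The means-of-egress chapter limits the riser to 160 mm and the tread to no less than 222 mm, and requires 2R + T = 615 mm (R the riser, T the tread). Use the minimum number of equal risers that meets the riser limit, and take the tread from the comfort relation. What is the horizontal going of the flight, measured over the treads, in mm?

3887 mm

⌈2212/160⌉ = 14 risers.
R = 2212 ÷ 14 = 158 mm.
Tread T = 615 − 2 × 158 = 299 mm (≥ 222 mm).
Treads = 14 − 1 = 13; going = 13 × 299 = 3887 mm.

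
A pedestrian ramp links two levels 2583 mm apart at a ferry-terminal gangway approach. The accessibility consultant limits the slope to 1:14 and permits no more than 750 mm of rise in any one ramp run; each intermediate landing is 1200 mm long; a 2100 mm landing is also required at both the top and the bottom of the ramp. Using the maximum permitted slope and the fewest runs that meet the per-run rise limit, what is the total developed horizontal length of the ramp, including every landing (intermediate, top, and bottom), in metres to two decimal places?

43.96 m

At most 750 each: 2583/750 = 3.44, giving 4 ramp runs. That means 3 intermediate landings.
Horizontal run for 2583 mm of rise at 1:14 is 2583 × 14 = 36162 mm.
3 intermediate landings contribute 3 × 1200 = 3600 mm.
Top and bottom landings: 2 × 2100 = 4200 mm.
Total = 36162 + 3600 + 4200 = 43962 mm.
= 43.96 m.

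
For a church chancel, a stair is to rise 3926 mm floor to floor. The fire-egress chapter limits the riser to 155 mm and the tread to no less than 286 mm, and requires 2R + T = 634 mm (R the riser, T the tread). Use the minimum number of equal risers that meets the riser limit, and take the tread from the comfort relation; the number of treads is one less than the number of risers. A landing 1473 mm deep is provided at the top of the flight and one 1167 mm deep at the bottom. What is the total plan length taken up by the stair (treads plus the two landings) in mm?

10940 mm

3926 / 155 = 25.329 → round up to 26 risers.
Riser R = 3926 / 26 = 151 mm, within the 155 mm limit.
T = 634 − 2·151 = 332 mm, which satisfies the 286 mm minimum.
26 risers give 25 treads; going = 25 × 332 = 8300 mm.
Add landings: 8300 + 1473 + 1167 = 10940 mm.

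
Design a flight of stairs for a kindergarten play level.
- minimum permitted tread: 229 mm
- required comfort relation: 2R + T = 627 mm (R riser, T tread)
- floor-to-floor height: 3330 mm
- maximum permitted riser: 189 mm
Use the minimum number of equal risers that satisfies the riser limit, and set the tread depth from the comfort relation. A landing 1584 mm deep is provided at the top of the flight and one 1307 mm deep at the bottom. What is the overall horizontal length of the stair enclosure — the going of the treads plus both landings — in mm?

3330 / 189 = 17.619 → round up to 18 risers.
Riser R = 3330 / 18 = 185 mm, within the 189 mm limit.
Tread T = 627 − 2 × 185 = 257 mm (≥ 229 mm).
18 risers give 17 treads; going = 17 × 257 = 4369 mm.
Enclosure = 4369 + 1584 + 1307 = 7260 mm.

7260 mm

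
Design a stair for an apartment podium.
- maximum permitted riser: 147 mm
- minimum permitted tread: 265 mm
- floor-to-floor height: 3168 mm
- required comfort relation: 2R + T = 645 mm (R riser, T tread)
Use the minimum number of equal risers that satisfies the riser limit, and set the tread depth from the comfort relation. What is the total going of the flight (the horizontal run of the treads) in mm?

7497 mm

⌈3168/147⌉ = 22 risers.
Riser R = 3168 / 22 = 144 mm, within the 147 mm limit.
T = 645 − 2·144 = 357 mm, which satisfies the 265 mm minimum.
22 risers give 21 treads; going = 21 × 357 = 7497 mm.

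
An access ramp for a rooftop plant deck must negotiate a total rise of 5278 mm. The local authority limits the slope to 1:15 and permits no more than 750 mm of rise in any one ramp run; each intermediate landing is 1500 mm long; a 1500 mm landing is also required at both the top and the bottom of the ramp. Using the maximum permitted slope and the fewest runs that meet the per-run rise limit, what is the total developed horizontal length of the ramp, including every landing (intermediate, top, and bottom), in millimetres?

5278 / 750 = 7.037 → round up to 8 ramp runs. That means 7 intermediate landings.
Ramp run (horizontal) at 1:15: 5278 × 15 = 79170 mm.
Intermediate landings: 7 × 1500 = 10500 mm.
Top and bottom landings: 2 × 1500 = 3000 mm.
Total = 79170 + 10500 + 3000 = 92670 mm.

92670 mm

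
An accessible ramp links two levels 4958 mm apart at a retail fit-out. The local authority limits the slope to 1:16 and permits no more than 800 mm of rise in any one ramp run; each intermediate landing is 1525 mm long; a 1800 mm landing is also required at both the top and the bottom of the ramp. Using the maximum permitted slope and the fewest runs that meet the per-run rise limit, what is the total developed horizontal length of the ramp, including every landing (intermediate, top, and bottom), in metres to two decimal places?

92.08 m

⌈4958/800⌉ = 7 ramp runs. That means 6 intermediate landings.
Ramp run (horizontal) at 1:16: 4958 × 16 = 79328 mm.
Intermediate landings: 6 × 1525 = 9150 mm.
Top and bottom landings: 2 × 1800 = 3600 mm.
Total = 79328 + 9150 + 3600 = 92078 mm.
= 92.08 m.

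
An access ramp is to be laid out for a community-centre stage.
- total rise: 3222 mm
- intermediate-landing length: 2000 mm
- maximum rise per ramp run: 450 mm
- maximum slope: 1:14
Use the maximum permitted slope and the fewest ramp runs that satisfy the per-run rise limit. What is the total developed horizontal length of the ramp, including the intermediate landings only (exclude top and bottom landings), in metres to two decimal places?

⌈3222/450⌉ = 8 ramp runs. That means 7 intermediate landings.
Horizontal run for 3222 mm of rise at 1:14 is 3222 × 14 = 45108 mm.
Intermediate landings: 7 × 2000 = 14000 mm.
Total developed length = 45108 + 14000 = 59108 mm.
= 59.11 m.

59.11 m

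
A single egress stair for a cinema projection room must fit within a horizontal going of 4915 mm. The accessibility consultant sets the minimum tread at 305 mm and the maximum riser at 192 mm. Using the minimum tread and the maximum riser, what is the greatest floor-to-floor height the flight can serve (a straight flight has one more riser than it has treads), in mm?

3264 mm

Treads that fit: ⌊4915 / 305⌋ = 16.
Risers = treads + 1 = 17.
Maximum height = 17 × 192 = 3264 mm.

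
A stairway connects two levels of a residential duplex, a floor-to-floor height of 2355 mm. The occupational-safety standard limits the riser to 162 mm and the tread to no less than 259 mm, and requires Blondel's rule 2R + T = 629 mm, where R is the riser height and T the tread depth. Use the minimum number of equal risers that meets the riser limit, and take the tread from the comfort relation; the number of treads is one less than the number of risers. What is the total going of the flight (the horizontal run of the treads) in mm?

2355 / 162 = 14.537 → round up to 15 risers.
R = 2355 ÷ 15 = 157 mm.
From 2R + T = 629: T = 629 − 314 = 315 mm.
15 risers give 14 treads; going = 14 × 315 = 4410 mm.

4410 mm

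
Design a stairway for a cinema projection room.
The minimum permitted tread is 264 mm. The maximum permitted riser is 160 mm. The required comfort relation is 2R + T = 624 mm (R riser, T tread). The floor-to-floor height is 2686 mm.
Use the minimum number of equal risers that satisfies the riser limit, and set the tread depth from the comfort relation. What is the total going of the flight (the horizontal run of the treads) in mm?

4928 mm

2686 / 160 = 16.79, so 17 risers are needed.
R = 2686 ÷ 17 = 158 mm.
Tread T = 624 − 2 × 158 = 308 mm (≥ 264 mm).
Treads = 17 − 1 = 16; going = 16 × 308 = 4928 mm.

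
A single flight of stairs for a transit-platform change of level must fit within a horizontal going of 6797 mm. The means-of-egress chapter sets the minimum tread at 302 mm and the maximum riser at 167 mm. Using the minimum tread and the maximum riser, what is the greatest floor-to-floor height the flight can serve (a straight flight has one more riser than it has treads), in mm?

Treads that fit: ⌊6797 / 302⌋ = 22.
Risers = treads + 1 = 23.
Maximum height = 23 × 167 = 3841 mm.

3841 mm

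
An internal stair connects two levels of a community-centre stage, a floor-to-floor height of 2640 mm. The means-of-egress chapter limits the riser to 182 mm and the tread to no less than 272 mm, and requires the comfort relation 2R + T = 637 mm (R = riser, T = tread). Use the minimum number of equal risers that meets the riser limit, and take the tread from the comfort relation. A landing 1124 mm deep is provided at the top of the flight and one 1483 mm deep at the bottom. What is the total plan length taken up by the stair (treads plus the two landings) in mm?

6597 mm

At most 182 each: 2640/182 = 14.51, giving 15 risers.
Each riser is 2640/15 = 176 mm (≤ 182 mm).
T = 637 − 2·176 = 285 mm, which satisfies the 272 mm minimum.
Going = (15 − 1) × 285 = 3990 mm.
Add landings: 3990 + 1124 + 1483 = 6597 mm.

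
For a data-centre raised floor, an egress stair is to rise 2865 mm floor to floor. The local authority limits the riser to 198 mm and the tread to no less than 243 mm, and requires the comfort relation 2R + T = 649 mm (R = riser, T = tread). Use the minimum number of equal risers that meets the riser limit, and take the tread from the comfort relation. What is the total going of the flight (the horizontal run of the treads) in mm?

3738 mm

2865 / 198 = 14.47, so 15 risers are needed.
Each riser is 2865/15 = 191 mm (≤ 198 mm).
T = 649 − 2·191 = 267 mm, which satisfies the 243 mm minimum.
15 risers give 14 treads; going = 14 × 267 = 3738 mm.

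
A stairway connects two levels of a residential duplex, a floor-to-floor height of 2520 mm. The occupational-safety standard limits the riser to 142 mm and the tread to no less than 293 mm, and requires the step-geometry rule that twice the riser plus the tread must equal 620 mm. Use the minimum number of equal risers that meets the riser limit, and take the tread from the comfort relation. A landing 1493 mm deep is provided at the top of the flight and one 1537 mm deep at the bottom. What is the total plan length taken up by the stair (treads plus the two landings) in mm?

8810 mm

At most 142 each: 2520/142 = 17.75, giving 18 risers.
Each riser is 2520/18 = 140 mm (≤ 142 mm).
From 2R + T = 620: T = 620 − 280 = 340 mm.
Going = (18 − 1) × 340 = 5780 mm.
Enclosure = 5780 + 1493 + 1537 = 8810 mm.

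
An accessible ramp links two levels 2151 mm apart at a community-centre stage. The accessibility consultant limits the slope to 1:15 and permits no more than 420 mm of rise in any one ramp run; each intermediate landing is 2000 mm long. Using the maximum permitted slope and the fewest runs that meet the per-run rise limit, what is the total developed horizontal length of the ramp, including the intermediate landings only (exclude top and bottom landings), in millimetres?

42265 mm

2151 / 420 = 5.12, so 6 ramp runs are needed. That means 5 intermediate landings.
Ramp run (horizontal) at 1:15: 2151 × 15 = 32265 mm.
Intermediate landings: 5 × 2000 = 10000 mm.
Total developed length = 32265 + 10000 = 42265 mm.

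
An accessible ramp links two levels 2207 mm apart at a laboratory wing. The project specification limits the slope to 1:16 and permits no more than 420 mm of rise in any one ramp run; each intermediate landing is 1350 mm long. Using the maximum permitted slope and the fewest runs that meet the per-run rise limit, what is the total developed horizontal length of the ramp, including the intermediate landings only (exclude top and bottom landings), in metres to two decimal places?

42.06 m

2207 / 420 = 5.255 → round up to 6 ramp runs. That means 5 intermediate landings.
Ramp run (horizontal) at 1:16: 2207 × 16 = 35312 mm.
Intermediate landings: 5 × 1350 = 6750 mm.
Total developed length = 35312 + 6750 = 42062 mm.
= 42.06 m.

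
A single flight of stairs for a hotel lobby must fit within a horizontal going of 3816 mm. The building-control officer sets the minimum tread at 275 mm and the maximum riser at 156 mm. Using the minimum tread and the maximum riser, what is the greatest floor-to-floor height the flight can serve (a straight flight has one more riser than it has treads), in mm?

Treads that fit: ⌊3816 / 275⌋ = 13.
Risers = treads + 1 = 14.
Maximum height = 14 × 156 = 2184 mm.

2184 mm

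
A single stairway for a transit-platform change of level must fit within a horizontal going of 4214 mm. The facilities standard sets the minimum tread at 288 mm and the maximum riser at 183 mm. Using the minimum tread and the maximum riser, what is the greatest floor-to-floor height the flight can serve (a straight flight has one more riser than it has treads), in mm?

2745 mm

Treads that fit: ⌊4214 / 288⌋ = 14.
Risers = treads + 1 = 15.
Maximum height = 15 × 183 = 2745 mm.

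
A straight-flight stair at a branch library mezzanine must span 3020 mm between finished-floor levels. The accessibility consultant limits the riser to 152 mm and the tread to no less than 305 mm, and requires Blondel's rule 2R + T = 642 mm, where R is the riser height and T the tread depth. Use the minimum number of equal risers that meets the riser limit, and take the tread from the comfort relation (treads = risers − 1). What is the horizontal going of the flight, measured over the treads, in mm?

3020 / 152 = 19.868 → round up to 20 risers.
Riser R = 3020 / 20 = 151 mm, within the 152 mm limit.
T = 642 − 2·151 = 340 mm, which satisfies the 305 mm minimum.
Treads = 20 − 1 = 19; going = 19 × 340 = 6460 mm.

6460 mm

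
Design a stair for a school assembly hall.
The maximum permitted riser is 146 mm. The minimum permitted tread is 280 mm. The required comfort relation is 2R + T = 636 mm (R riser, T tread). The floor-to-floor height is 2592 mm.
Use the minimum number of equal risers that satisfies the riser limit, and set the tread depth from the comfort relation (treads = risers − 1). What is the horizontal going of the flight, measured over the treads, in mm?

2592 / 146 = 17.75, so 18 risers are needed.
Each riser is 2592/18 = 144 mm (≤ 146 mm).
From 2R + T = 636: T = 636 − 288 = 348 mm.
Going = (18 − 1) × 348 = 5916 mm.

5916 mm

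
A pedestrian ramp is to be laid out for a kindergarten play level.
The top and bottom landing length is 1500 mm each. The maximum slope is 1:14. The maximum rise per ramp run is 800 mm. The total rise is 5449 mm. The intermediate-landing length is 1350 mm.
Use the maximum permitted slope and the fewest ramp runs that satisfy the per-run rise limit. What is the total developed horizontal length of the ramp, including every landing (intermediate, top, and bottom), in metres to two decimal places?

5449 / 800 = 6.811 → round up to 7 ramp runs. That means 6 intermediate landings.
Horizontal run for 5449 mm of rise at 1:14 is 5449 × 14 = 76286 mm.
6 intermediate landings contribute 6 × 1350 = 8100 mm.
Top and bottom landings: 2 × 1500 = 3000 mm.
Total = 76286 + 8100 + 3000 = 87386 mm.
= 87.39 m.

87.39 m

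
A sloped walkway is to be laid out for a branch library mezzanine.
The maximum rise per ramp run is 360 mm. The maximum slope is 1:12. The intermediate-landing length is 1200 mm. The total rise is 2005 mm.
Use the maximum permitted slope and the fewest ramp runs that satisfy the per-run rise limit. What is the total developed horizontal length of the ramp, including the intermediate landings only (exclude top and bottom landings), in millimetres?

30060 mm

⌈2005/360⌉ = 6 ramp runs. That means 5 intermediate landings.
Ramp run (horizontal) at 1:12: 2005 × 12 = 24060 mm.
5 intermediate landings contribute 5 × 1200 = 6000 mm.
Developed length = 24060 + 6000 = 30060 mm.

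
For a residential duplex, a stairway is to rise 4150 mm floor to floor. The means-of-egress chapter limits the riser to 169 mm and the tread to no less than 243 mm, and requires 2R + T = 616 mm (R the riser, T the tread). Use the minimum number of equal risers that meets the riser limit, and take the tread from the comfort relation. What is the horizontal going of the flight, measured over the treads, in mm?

⌈4150/169⌉ = 25 risers.
R = 4150 ÷ 25 = 166 mm.
From 2R + T = 616: T = 616 − 332 = 284 mm.
25 risers give 24 treads; going = 24 × 284 = 6816 mm.

6816 mm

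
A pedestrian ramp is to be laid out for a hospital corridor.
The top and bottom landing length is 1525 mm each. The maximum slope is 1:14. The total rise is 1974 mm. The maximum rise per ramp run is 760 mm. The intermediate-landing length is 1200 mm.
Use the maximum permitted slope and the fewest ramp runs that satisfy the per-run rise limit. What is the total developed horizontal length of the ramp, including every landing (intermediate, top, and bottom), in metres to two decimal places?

33.09 m

1974 / 760 = 2.60, so 3 ramp runs are needed. That means 2 intermediate landings.
Ramp run (horizontal) at 1:14: 1974 × 14 = 27636 mm.
Intermediate landings: 2 × 1200 = 2400 mm.
Top and bottom landings: 2 × 1525 = 3050 mm.
Total = 27636 + 2400 + 3050 = 33086 mm.
= 33.09 m.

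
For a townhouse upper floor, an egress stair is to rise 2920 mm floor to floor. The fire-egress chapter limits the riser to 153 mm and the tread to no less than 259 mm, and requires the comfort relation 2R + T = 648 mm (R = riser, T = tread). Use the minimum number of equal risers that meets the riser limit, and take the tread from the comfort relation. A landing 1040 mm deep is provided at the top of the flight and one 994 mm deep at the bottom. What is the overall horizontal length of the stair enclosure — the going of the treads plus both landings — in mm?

8798 mm

2920 / 153 = 19.085 → round up to 20 risers.
R = 2920 ÷ 20 = 146 mm.
T = 648 − 2·146 = 356 mm, which satisfies the 259 mm minimum.
Treads = 20 − 1 = 19; going = 19 × 356 = 6764 mm.
Enclosure = 6764 + 1040 + 994 = 8798 mm.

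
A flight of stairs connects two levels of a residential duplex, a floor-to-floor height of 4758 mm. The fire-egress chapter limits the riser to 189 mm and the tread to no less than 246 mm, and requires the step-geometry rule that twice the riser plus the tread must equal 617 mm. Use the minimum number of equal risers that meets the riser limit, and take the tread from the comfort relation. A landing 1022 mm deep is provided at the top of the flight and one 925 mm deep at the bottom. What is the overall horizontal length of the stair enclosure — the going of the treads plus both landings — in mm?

⌈4758/189⌉ = 26 risers.
R = 4758 ÷ 26 = 183 mm.
T = 617 − 2·183 = 251 mm, which satisfies the 246 mm minimum.
26 risers give 25 treads; going = 25 × 251 = 6275 mm.
Enclosure = 6275 + 1022 + 925 = 8222 mm.

8222 mm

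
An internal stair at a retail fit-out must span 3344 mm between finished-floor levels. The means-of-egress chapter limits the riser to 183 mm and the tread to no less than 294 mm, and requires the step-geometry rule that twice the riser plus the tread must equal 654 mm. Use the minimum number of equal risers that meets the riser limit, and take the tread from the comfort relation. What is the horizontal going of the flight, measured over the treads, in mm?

5436 mm

At most 183 each: 3344/183 = 18.27, giving 19 risers.
Each riser is 3344/19 = 176 mm (≤ 183 mm).
T = 654 − 2·176 = 302 mm, which satisfies the 294 mm minimum.
Treads = 19 − 1 = 18; going = 18 × 302 = 5436 mm.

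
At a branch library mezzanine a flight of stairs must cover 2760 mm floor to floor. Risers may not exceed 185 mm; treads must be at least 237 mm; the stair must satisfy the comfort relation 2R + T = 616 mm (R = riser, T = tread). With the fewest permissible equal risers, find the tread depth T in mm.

⌈2760/185⌉ = 15 risers.
Riser R = 2760 / 15 = 184 mm, within the 185 mm limit.
T = 616 − 2·184 = 248 mm, which satisfies the 237 mm minimum.

248 mm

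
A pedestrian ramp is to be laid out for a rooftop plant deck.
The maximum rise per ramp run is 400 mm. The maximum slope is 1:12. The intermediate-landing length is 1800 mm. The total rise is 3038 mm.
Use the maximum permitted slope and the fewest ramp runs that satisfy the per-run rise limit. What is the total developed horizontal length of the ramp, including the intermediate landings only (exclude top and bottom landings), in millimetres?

⌈3038/400⌉ = 8 ramp runs. That means 7 intermediate landings.
Horizontal run for 3038 mm of rise at 1:12 is 3038 × 12 = 36456 mm.
Intermediate landings: 7 × 1800 = 12600 mm.
Developed length = 36456 + 12600 = 49056 mm.

49056 mm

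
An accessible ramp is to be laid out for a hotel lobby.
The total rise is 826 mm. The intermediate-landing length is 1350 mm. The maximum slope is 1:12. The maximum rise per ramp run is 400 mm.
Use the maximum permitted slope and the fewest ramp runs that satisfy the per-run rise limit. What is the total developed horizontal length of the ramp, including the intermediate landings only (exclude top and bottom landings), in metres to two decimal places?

12.61 m

826 / 400 = 2.065 → round up to 3 ramp runs. That means 2 intermediate landings.
Horizontal run for 826 mm of rise at 1:12 is 826 × 12 = 9912 mm.
Intermediate landings: 2 × 1350 = 2700 mm.
Developed length = 9912 + 2700 = 12612 mm.
= 12.61 m.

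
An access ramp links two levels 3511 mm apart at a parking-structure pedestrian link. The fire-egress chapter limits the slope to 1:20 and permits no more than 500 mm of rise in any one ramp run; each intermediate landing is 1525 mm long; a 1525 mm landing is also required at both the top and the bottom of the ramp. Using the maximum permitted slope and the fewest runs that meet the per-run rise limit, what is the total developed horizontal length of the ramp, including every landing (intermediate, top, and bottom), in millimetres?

83945 mm

3511 / 500 = 7.022 → round up to 8 ramp runs. That means 7 intermediate landings.
Horizontal run for 3511 mm of rise at 1:20 is 3511 × 20 = 70220 mm.
Intermediate landings: 7 × 1525 = 10675 mm.
Top and bottom landings: 2 × 1525 = 3050 mm.
Total = 70220 + 10675 + 3050 = 83945 mm.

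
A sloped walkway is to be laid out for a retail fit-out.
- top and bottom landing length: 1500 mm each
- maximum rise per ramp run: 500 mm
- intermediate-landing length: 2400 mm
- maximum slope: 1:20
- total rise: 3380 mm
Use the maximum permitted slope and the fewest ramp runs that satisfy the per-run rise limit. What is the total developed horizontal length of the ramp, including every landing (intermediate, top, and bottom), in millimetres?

85000 mm

3380 / 500 = 6.76, so 7 ramp runs are needed. That means 6 intermediate landings.
Ramp run (horizontal) at 1:20: 3380 × 20 = 67600 mm.
6 intermediate landings contribute 6 × 2400 = 14400 mm.
Top and bottom landings: 2 × 1500 = 3000 mm.
Total = 67600 + 14400 + 3000 = 85000 mm.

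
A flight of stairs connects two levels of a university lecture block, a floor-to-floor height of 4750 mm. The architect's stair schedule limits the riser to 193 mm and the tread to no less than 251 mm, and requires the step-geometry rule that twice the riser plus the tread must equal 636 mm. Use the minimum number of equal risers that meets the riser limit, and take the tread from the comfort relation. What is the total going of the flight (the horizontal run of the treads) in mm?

4750 / 193 = 24.61, so 25 risers are needed.
Riser R = 4750 / 25 = 190 mm, within the 193 mm limit.
From 2R + T = 636: T = 636 − 380 = 256 mm.
25 risers give 24 treads; going = 24 × 256 = 6144 mm.

6144 mm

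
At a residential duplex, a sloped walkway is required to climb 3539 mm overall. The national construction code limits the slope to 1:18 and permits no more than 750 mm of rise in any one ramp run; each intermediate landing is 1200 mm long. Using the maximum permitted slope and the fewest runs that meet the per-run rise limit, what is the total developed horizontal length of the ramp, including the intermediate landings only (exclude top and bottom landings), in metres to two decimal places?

At most 750 each: 3539/750 = 4.72, giving 5 ramp runs. That means 4 intermediate landings.
Horizontal run for 3539 mm of rise at 1:18 is 3539 × 18 = 63702 mm.
4 intermediate landings contribute 4 × 1200 = 4800 mm.
Developed length = 63702 + 4800 = 68502 mm.
= 68.50 m.

68.50 m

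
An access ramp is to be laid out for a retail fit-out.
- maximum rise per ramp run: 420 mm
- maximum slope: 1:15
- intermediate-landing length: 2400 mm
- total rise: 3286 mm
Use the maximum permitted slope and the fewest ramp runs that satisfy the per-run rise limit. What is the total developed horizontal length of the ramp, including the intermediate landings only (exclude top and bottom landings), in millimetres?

At most 420 each: 3286/420 = 7.82, giving 8 ramp runs. That means 7 intermediate landings.
Ramp run (horizontal) at 1:15: 3286 × 15 = 49290 mm.
7 intermediate landings contribute 7 × 2400 = 16800 mm.
Total developed length = 49290 + 16800 = 66090 mm.

66090 mm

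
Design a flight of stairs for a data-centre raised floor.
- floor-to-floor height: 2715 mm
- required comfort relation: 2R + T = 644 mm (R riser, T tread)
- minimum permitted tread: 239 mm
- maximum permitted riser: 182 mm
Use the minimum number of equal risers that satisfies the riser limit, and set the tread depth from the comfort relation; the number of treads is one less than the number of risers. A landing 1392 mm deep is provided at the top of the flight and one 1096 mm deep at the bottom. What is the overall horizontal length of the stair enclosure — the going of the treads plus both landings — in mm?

6436 mm

2715 / 182 = 14.92, so 15 risers are needed.
Riser R = 2715 / 15 = 181 mm, within the 182 mm limit.
Tread T = 644 − 2 × 181 = 282 mm (≥ 239 mm).
Treads = 15 − 1 = 14; going = 14 × 282 = 3948 mm.
Enclosure = 3948 + 1392 + 1096 = 6436 mm.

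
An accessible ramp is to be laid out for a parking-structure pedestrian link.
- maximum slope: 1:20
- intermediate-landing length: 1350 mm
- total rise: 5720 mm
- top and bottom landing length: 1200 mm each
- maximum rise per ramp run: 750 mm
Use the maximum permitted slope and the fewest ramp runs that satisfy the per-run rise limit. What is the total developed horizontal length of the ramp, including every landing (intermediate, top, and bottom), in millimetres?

126250 mm

⌈5720/750⌉ = 8 ramp runs. That means 7 intermediate landings.
Ramp run (horizontal) at 1:20: 5720 × 20 = 114400 mm.
7 intermediate landings contribute 7 × 1350 = 9450 mm.
Top and bottom landings: 2 × 1200 = 2400 mm.
Total = 114400 + 9450 + 2400 = 126250 mm.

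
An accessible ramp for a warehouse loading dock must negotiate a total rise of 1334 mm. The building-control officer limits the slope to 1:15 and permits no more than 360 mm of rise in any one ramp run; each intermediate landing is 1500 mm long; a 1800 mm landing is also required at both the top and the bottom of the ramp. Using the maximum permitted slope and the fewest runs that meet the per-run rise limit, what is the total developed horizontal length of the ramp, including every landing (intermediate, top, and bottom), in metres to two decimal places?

⌈1334/360⌉ = 4 ramp runs. That means 3 intermediate landings.
Ramp run (horizontal) at 1:15: 1334 × 15 = 20010 mm.
Intermediate landings: 3 × 1500 = 4500 mm.
Top and bottom landings: 2 × 1800 = 3600 mm.
Total = 20010 + 4500 + 3600 = 28110 mm.
= 28.11 m.

28.11 m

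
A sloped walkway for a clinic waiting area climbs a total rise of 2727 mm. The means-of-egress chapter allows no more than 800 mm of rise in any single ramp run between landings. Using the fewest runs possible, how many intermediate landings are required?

3 intermediate landings

2727 / 800 = 3.409 → round up to 4 ramp runs.
4 runs are separated by 3 intermediate landings.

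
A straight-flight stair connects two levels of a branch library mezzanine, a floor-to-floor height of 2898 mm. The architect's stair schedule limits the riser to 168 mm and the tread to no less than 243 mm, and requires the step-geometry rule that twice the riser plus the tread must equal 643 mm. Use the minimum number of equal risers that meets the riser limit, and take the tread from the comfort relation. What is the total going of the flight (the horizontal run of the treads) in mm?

2898 / 168 = 17.25, so 18 risers are needed.
R = 2898 ÷ 18 = 161 mm.
Tread T = 643 − 2 × 161 = 321 mm (≥ 243 mm).
Treads = 18 − 1 = 17; going = 17 × 321 = 5457 mm.

5457 mm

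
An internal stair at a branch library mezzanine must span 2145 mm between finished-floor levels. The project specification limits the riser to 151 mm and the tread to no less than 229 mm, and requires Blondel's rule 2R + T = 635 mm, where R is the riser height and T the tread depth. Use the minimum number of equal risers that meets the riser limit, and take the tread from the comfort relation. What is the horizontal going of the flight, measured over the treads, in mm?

4886 mm

2145 / 151 = 14.205 → round up to 15 risers.
Each riser is 2145/15 = 143 mm (≤ 151 mm).
T = 635 − 2·143 = 349 mm, which satisfies the 229 mm minimum.
Treads = 15 − 1 = 14; going = 14 × 349 = 4886 mm.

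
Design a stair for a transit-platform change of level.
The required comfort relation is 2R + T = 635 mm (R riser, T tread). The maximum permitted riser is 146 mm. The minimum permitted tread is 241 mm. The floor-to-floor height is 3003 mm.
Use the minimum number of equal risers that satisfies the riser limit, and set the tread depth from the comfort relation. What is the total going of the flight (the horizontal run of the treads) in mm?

6980 mm

3003 / 146 = 20.568 → round up to 21 risers.
Riser R = 3003 / 21 = 143 mm, within the 146 mm limit.
Tread T = 635 − 2 × 143 = 349 mm (≥ 241 mm).
Going = (21 − 1) × 349 = 6980 mm.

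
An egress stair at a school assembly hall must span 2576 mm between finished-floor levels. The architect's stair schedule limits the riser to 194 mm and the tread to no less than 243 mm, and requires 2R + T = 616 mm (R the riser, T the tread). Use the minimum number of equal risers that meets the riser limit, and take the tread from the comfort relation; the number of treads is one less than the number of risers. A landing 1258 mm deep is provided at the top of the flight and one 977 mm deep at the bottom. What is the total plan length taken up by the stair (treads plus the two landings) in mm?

⌈2576/194⌉ = 14 risers.
Riser R = 2576 / 14 = 184 mm, within the 194 mm limit.
Tread T = 616 − 2 × 184 = 248 mm (≥ 243 mm).
14 risers give 13 treads; going = 13 × 248 = 3224 mm.
Enclosure = 3224 + 1258 + 977 = 5459 mm.

5459 mm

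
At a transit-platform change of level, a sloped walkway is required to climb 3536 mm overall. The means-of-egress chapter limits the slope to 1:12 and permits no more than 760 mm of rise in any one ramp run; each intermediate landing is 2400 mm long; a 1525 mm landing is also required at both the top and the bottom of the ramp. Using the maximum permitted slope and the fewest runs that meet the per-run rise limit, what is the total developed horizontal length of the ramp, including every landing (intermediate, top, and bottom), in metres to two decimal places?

At most 760 each: 3536/760 = 4.65, giving 5 ramp runs. That means 4 intermediate landings.
Horizontal run for 3536 mm of rise at 1:12 is 3536 × 12 = 42432 mm.
Intermediate landings: 4 × 2400 = 9600 mm.
Top and bottom landings: 2 × 1525 = 3050 mm.
Total = 42432 + 9600 + 3050 = 55082 mm.
= 55.08 m.

55.08 m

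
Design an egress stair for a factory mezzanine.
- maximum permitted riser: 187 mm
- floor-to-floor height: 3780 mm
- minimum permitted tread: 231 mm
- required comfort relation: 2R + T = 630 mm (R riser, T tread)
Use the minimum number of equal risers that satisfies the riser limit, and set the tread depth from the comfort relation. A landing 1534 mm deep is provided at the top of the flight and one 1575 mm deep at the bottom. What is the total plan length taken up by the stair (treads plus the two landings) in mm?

8509 mm

3780 / 187 = 20.214 → round up to 21 risers.
R = 3780 ÷ 21 = 180 mm.
From 2R + T = 630: T = 630 − 360 = 270 mm.
Going = (21 − 1) × 270 = 5400 mm.
Enclosure = 5400 + 1534 + 1575 = 8509 mm.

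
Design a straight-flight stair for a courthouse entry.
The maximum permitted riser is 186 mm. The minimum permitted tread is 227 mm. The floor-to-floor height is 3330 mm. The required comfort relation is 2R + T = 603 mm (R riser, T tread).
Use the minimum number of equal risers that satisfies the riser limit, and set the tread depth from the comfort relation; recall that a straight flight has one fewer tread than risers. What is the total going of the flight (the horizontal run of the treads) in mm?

3330 / 186 = 17.903 → round up to 18 risers.
Each riser is 3330/18 = 185 mm (≤ 186 mm).
From 2R + T = 603: T = 603 − 370 = 233 mm.
Going = (18 − 1) × 233 = 3961 mm.

3961 mm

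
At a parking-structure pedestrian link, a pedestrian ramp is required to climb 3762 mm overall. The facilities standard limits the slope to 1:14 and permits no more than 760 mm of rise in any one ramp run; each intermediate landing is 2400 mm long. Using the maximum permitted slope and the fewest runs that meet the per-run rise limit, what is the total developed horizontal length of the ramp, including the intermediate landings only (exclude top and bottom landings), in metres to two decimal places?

3762 / 760 = 4.950 → round up to 5 ramp runs. That means 4 intermediate landings.
Ramp run (horizontal) at 1:14: 3762 × 14 = 52668 mm.
4 intermediate landings contribute 4 × 2400 = 9600 mm.
Total developed length = 52668 + 9600 = 62268 mm.
= 62.27 m.

62.27 m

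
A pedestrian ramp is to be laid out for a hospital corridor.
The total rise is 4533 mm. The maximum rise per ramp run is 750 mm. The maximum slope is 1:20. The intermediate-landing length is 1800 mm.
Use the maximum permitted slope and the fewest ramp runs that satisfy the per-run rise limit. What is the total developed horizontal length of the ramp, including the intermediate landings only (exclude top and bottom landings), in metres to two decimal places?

101.46 m

⌈4533/750⌉ = 7 ramp runs. That means 6 intermediate landings.
Horizontal run for 4533 mm of rise at 1:20 is 4533 × 20 = 90660 mm.
Intermediate landings: 6 × 1800 = 10800 mm.
Developed length = 90660 + 10800 = 101460 mm.
= 101.46 m.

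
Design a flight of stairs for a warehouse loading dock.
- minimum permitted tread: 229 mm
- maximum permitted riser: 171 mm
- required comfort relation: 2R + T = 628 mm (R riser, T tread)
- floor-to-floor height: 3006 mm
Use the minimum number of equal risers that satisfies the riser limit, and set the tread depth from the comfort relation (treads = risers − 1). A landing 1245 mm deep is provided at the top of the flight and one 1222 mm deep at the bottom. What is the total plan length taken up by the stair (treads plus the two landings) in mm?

3006 / 171 = 17.58, so 18 risers are needed.
R = 3006 ÷ 18 = 167 mm.
T = 628 − 2·167 = 294 mm, which satisfies the 229 mm minimum.
Treads = 18 − 1 = 17; going = 17 × 294 = 4998 mm.
Enclosure = 4998 + 1245 + 1222 = 7465 mm.

7465 mm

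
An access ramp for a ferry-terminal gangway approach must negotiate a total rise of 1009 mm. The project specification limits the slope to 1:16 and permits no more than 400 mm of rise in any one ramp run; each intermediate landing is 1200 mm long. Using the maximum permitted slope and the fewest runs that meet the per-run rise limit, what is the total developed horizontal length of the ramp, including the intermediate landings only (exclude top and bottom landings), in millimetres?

At most 400 each: 1009/400 = 2.52, giving 3 ramp runs. That means 2 intermediate landings.
Ramp run (horizontal) at 1:16: 1009 × 16 = 16144 mm.
2 intermediate landings contribute 2 × 1200 = 2400 mm.
Total developed length = 16144 + 2400 = 18544 mm.

18544 mm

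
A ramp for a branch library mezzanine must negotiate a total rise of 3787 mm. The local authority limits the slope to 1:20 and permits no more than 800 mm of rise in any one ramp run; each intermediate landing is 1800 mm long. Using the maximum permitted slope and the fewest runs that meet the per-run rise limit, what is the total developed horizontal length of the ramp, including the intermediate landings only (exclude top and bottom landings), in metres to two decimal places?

82.94 m

At most 800 each: 3787/800 = 4.73, giving 5 ramp runs. That means 4 intermediate landings.
Horizontal run for 3787 mm of rise at 1:20 is 3787 × 20 = 75740 mm.
Intermediate landings: 4 × 1800 = 7200 mm.
Total developed length = 75740 + 7200 = 82940 mm.
= 82.94 m.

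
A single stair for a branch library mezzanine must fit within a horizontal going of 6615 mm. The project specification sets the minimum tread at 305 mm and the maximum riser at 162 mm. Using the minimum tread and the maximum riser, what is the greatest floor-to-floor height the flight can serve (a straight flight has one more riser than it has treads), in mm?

3564 mm

6615 / 305 = 21.69, so 21 treads fit.
Risers = treads + 1 = 22.
Maximum height = 22 × 162 = 3564 mm.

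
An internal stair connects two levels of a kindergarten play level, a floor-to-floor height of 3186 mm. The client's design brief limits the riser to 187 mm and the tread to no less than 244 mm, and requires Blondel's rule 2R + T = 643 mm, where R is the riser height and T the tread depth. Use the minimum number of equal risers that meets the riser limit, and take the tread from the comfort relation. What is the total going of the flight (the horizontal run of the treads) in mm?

4913 mm

3186 / 187 = 17.04, so 18 risers are needed.
Riser R = 3186 / 18 = 177 mm, within the 187 mm limit.
Tread T = 643 − 2 × 177 = 289 mm (≥ 244 mm).
18 risers give 17 treads; going = 17 × 289 = 4913 mm.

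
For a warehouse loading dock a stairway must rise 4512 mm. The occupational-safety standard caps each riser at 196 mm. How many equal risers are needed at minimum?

24 risers

⌈4512/196⌉ = 24 risers.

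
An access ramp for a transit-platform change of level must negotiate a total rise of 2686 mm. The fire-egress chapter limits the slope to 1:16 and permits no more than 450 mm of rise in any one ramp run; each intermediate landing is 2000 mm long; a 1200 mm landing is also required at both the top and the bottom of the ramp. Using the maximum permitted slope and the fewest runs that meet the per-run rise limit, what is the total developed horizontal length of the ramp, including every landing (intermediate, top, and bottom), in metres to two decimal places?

At most 450 each: 2686/450 = 5.97, giving 6 ramp runs. That means 5 intermediate landings.
Horizontal run for 2686 mm of rise at 1:16 is 2686 × 16 = 42976 mm.
5 intermediate landings contribute 5 × 2000 = 10000 mm.
Top and bottom landings: 2 × 1200 = 2400 mm.
Total = 42976 + 10000 + 2400 = 55376 mm.
= 55.38 m.

55.38 m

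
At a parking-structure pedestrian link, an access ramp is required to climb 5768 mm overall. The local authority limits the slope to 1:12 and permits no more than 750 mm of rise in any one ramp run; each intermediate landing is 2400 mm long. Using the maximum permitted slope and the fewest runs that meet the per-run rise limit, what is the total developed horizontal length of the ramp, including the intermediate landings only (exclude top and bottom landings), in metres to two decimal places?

At most 750 each: 5768/750 = 7.69, giving 8 ramp runs. That means 7 intermediate landings.
Ramp run (horizontal) at 1:12: 5768 × 12 = 69216 mm.
7 intermediate landings contribute 7 × 2400 = 16800 mm.
Developed length = 69216 + 16800 = 86016 mm.
= 86.02 m.

86.02 m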